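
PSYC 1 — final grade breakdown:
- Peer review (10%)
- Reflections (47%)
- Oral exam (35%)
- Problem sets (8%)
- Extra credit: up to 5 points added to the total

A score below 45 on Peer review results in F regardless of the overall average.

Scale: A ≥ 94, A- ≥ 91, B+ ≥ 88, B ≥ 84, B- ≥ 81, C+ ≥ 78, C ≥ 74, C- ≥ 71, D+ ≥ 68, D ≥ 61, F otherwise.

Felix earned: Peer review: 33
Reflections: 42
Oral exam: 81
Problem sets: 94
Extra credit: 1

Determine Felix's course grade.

Peer review score 33 < 45: minimum not met.
Weighted total:
  Peer review 33 × 0.1 = 3.3
  Reflections 42 × 0.47 = 19.74
  Oral exam 81 × 0.35 = 28.35
  Problem sets 94 × 0.08 = 7.52
Sum = 58.91
Extra credit: 58.91 + 1 = 59.91
Because the Peer review minimum was not met, the result is F.

F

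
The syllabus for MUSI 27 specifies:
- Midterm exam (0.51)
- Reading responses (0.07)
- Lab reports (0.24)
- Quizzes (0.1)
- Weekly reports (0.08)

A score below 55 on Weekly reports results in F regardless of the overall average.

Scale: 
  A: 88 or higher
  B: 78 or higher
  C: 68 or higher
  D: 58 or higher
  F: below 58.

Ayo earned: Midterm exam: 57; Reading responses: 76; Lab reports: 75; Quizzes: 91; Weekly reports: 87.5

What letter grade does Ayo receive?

C

Weekly reports score 87.5 ≥ 55: minimum met.
Weighted total:
  Midterm exam 57 × 0.51 = 29.07
  Reading responses 76 × 0.07 = 5.32
  Lab reports 75 × 0.24 = 18
  Quizzes 91 × 0.1 = 9.1
  Weekly reports 87.5 × 0.08 = 7
Sum = 68.49
68.49 is ≥ 68 and < 78 → C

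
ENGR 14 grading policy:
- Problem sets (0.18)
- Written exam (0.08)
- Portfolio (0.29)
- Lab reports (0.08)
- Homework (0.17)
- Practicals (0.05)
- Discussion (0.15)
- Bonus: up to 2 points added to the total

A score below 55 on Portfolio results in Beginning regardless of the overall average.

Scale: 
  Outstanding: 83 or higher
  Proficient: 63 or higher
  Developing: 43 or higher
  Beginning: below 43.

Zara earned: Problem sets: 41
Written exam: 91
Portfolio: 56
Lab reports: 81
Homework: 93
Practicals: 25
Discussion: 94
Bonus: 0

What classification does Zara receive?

Proficient

Portfolio score 56 ≥ 55: minimum met.
Weighted total:
  Problem sets 41 × 0.18 = 7.38
  Written exam 91 × 0.08 = 7.28
  Portfolio 56 × 0.29 = 16.24
  Lab reports 81 × 0.08 = 6.48
  Homework 93 × 0.17 = 15.81
  Practicals 25 × 0.05 = 1.25
  Discussion 94 × 0.15 = 14.1
Sum = 68.54
Bonus: 68.54 + 0 = 68.54
68.54 is ≥ 63 and < 83 → Proficient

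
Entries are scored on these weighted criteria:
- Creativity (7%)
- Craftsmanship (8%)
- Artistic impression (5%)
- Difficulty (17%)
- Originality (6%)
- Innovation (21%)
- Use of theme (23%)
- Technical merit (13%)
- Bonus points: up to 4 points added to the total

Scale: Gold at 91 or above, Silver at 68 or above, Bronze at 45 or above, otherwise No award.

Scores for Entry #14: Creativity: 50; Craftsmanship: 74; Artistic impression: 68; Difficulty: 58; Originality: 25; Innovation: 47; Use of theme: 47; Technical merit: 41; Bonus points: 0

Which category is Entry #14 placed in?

Weighted total:
  Creativity 50 × 0.07 = 3.5
  Craftsmanship 74 × 0.08 = 5.92
  Artistic impression 68 × 0.05 = 3.4
  Difficulty 58 × 0.17 = 9.86
  Originality 25 × 0.06 = 1.5
  Innovation 47 × 0.21 = 9.87
  Use of theme 47 × 0.23 = 10.81
  Technical merit 41 × 0.13 = 5.33
Sum = 50.19
Bonus points: 50.19 + 0 = 50.19
50.19 is ≥ 45 and < 68 → Bronze

Bronze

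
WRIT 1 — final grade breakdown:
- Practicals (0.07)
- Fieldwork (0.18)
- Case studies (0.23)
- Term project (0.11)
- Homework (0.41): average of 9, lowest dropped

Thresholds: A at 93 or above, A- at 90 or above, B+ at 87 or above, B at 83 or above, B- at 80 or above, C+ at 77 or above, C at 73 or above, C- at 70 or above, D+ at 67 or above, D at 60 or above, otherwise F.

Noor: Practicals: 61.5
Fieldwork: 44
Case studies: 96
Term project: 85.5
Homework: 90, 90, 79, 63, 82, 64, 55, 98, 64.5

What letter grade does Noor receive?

Homework: drop 55 → average of remaining 8 = 630.5/8 = 78.8125
Weighted total:
  Practicals 61.5 × 0.07 = 4.305
  Fieldwork 44 × 0.18 = 7.92
  Case studies 96 × 0.23 = 22.08
  Term project 85.5 × 0.11 = 9.405
  Homework 78.8125 × 0.41 = 32.313125
Sum = 76.023125
76.023125 is ≥ 73 and < 77 → C

C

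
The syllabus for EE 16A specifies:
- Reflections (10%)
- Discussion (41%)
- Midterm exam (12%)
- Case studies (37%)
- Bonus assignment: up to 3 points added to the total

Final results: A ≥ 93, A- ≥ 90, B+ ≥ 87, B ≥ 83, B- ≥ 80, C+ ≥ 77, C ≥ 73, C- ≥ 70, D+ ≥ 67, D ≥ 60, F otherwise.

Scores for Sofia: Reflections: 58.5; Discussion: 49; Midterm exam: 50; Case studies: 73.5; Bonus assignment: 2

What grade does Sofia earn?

Weighted total:
  Reflections 58.5 × 0.1 = 5.85
  Discussion 49 × 0.41 = 20.09
  Midterm exam 50 × 0.12 = 6
  Case studies 73.5 × 0.37 = 27.195
Sum = 59.135
Bonus assignment: 59.135 + 2 = 61.135
61.135 is ≥ 60 and < 67 → D

D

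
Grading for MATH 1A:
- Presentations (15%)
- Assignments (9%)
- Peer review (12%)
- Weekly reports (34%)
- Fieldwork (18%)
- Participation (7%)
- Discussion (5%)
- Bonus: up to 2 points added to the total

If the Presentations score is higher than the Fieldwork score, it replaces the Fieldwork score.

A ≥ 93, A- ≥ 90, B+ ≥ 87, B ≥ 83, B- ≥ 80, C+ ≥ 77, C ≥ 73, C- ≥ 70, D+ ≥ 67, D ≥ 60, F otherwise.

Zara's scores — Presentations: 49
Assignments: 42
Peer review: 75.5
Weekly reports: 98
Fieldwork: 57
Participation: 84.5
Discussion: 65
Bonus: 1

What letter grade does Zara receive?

C

Presentations (49) ≤ Fieldwork (57), so Fieldwork stays at 57.
Weighted total:
  Presentations 49 × 0.15 = 7.35
  Assignments 42 × 0.09 = 3.78
  Peer review 75.5 × 0.12 = 9.06
  Weekly reports 98 × 0.34 = 33.32
  Fieldwork 57 × 0.18 = 10.26
  Participation 84.5 × 0.07 = 5.915
  Discussion 65 × 0.05 = 3.25
Sum = 72.935
Bonus: 72.935 + 1 = 73.935
73.935 is ≥ 73 and < 77 → C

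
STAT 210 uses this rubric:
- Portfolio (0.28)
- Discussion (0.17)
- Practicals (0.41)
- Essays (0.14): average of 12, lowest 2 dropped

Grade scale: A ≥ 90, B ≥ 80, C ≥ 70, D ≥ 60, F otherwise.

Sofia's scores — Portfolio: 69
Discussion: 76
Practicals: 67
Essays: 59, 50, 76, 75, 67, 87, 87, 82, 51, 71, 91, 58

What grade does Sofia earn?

Essays: drop 50, 51 → average of remaining 10 = 753/10 = 75.3
Weighted total:
  Portfolio 69 × 0.28 = 19.32
  Discussion 76 × 0.17 = 12.92
  Practicals 67 × 0.41 = 27.47
  Essays 75.3 × 0.14 = 10.542
Sum = 70.252
70.252 is ≥ 70 and < 80 → C

C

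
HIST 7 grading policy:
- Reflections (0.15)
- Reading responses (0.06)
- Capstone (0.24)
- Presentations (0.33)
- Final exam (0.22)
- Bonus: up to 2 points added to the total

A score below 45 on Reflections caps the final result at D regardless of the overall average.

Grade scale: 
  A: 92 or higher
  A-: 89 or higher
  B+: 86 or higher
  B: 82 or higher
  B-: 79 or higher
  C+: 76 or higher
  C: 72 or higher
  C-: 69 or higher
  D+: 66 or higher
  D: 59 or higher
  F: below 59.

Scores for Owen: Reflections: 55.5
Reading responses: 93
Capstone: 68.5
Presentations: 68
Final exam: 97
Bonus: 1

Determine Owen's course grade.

C

Reflections score 55.5 ≥ 45: minimum met.
Weighted total:
  Reflections 55.5 × 0.15 = 8.325
  Reading responses 93 × 0.06 = 5.58
  Capstone 68.5 × 0.24 = 16.44
  Presentations 68 × 0.33 = 22.44
  Final exam 97 × 0.22 = 21.34
Sum = 74.125
Bonus: 74.125 + 1 = 75.125
75.125 is ≥ 72 and < 76 → C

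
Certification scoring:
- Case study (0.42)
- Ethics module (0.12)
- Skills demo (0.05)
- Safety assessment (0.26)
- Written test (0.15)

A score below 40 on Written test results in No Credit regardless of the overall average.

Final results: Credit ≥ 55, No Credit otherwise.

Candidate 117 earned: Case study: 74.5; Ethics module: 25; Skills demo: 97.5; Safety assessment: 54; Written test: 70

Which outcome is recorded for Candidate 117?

Written test score 70 ≥ 40: minimum met.
Weighted total:
  Case study 74.5 × 0.42 = 31.29
  Ethics module 25 × 0.12 = 3
  Skills demo 97.5 × 0.05 = 4.875
  Safety assessment 54 × 0.26 = 14.04
  Written test 70 × 0.15 = 10.5
Sum = 63.705
63.705 ≥ 55 → Credit

Credit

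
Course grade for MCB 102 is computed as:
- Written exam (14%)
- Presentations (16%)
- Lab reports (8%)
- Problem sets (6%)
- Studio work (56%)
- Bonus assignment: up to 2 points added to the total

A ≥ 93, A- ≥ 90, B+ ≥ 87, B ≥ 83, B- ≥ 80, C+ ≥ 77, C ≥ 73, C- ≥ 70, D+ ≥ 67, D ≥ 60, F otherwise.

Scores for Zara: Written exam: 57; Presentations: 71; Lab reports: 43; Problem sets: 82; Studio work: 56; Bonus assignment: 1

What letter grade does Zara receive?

D

Weighted total:
  Written exam 57 × 0.14 = 7.98
  Presentations 71 × 0.16 = 11.36
  Lab reports 43 × 0.08 = 3.44
  Problem sets 82 × 0.06 = 4.92
  Studio work 56 × 0.56 = 31.36
Sum = 59.06
Bonus assignment: 59.06 + 1 = 60.06
60.06 is ≥ 60 and < 67 → D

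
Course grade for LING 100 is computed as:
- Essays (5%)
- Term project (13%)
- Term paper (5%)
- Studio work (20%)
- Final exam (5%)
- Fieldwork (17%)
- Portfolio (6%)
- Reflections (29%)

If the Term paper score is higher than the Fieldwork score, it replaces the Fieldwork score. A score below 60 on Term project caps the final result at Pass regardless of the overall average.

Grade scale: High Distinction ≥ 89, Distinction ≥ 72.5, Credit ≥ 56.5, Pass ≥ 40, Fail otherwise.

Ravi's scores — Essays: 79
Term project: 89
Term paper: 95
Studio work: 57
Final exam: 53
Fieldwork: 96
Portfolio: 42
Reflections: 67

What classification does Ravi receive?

Term paper (95) ≤ Fieldwork (96), so Fieldwork stays at 96.
Term project score 89 ≥ 60: minimum met.
Weighted total:
  Essays 79 × 0.05 = 3.95
  Term project 89 × 0.13 = 11.57
  Term paper 95 × 0.05 = 4.75
  Studio work 57 × 0.2 = 11.4
  Final exam 53 × 0.05 = 2.65
  Fieldwork 96 × 0.17 = 16.32
  Portfolio 42 × 0.06 = 2.52
  Reflections 67 × 0.29 = 19.43
Sum = 72.59
72.59 is ≥ 72.5 and < 89 → Distinction

Distinction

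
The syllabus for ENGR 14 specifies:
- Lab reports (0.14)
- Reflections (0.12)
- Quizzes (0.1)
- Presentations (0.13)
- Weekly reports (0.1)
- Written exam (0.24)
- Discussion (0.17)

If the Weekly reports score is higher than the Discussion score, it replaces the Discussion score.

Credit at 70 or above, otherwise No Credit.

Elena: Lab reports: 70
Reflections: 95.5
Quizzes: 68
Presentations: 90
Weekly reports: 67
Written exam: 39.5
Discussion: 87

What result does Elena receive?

Weekly reports (67) ≤ Discussion (87), so Discussion stays at 87.
Weighted total:
  Lab reports 70 × 0.14 = 9.8
  Reflections 95.5 × 0.12 = 11.46
  Quizzes 68 × 0.1 = 6.8
  Presentations 90 × 0.13 = 11.7
  Weekly reports 67 × 0.1 = 6.7
  Written exam 39.5 × 0.24 = 9.48
  Discussion 87 × 0.17 = 14.79
Sum = 70.73
70.73 ≥ 70 → Credit

Credit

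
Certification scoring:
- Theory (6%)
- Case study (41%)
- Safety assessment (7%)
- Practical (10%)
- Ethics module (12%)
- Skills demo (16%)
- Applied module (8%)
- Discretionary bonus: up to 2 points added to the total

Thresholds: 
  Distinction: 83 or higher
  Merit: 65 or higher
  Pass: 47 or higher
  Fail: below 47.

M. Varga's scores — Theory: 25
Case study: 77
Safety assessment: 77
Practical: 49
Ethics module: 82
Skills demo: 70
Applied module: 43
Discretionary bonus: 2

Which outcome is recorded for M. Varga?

Merit

Weighted total:
  Theory 25 × 0.06 = 1.5
  Case study 77 × 0.41 = 31.57
  Safety assessment 77 × 0.07 = 5.39
  Practical 49 × 0.1 = 4.9
  Ethics module 82 × 0.12 = 9.84
  Skills demo 70 × 0.16 = 11.2
  Applied module 43 × 0.08 = 3.44
Sum = 67.84
Discretionary bonus: 67.84 + 2 = 69.84
69.84 is ≥ 65 and < 83 → Merit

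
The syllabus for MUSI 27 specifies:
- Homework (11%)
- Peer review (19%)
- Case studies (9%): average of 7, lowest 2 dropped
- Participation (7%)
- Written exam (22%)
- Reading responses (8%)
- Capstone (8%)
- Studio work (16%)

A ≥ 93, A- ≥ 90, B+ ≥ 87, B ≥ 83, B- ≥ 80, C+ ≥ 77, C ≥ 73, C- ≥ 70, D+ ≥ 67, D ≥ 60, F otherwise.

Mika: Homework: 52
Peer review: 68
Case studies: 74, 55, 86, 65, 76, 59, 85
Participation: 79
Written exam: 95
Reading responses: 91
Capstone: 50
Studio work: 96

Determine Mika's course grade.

Case studies: drop 55, 59 → average of remaining 5 = 386/5 = 77.2
Weighted total:
  Homework 52 × 0.11 = 5.72
  Peer review 68 × 0.19 = 12.92
  Case studies 77.2 × 0.09 = 6.948
  Participation 79 × 0.07 = 5.53
  Written exam 95 × 0.22 = 20.9
  Reading responses 91 × 0.08 = 7.28
  Capstone 50 × 0.08 = 4
  Studio work 96 × 0.16 = 15.36
Sum = 78.658
78.658 is ≥ 77 and < 80 → C+

C+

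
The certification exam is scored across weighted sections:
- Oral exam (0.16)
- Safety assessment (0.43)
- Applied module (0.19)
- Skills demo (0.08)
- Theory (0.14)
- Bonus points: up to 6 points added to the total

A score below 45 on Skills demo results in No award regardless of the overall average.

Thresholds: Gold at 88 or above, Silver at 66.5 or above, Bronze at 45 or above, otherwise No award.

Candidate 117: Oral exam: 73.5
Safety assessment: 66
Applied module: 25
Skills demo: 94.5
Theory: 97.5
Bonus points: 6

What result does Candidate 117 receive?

Silver

Skills demo score 94.5 ≥ 45: minimum met.
Weighted total:
  Oral exam 73.5 × 0.16 = 11.76
  Safety assessment 66 × 0.43 = 28.38
  Applied module 25 × 0.19 = 4.75
  Skills demo 94.5 × 0.08 = 7.56
  Theory 97.5 × 0.14 = 13.65
Sum = 66.1
Bonus points: 66.1 + 6 = 72.1
72.1 is ≥ 66.5 and < 88 → Silver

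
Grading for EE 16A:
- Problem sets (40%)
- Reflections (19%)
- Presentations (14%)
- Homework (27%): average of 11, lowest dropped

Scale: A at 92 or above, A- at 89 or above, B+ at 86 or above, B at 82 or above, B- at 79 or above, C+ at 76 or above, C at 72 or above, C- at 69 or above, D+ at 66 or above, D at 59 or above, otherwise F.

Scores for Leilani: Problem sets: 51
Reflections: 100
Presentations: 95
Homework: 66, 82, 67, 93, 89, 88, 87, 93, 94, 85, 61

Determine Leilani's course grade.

C

Homework: drop 61 → average of remaining 10 = 844/10 = 84.4
Weighted total:
  Problem sets 51 × 0.4 = 20.4
  Reflections 100 × 0.19 = 19
  Presentations 95 × 0.14 = 13.3
  Homework 84.4 × 0.27 = 22.788
Sum = 75.488
75.488 is ≥ 72 and < 76 → C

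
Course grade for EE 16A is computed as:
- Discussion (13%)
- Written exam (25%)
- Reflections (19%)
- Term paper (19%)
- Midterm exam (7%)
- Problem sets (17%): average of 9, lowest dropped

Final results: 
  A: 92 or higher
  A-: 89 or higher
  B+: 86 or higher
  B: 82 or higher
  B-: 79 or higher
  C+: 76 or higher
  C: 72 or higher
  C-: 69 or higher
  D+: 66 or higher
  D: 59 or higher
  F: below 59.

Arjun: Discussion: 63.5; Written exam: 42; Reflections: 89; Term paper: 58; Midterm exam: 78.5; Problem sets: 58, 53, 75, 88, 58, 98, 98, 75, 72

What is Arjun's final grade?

D

Problem sets: drop 53 → average of remaining 8 = 622/8 = 77.75
Weighted total:
  Discussion 63.5 × 0.13 = 8.255
  Written exam 42 × 0.25 = 10.5
  Reflections 89 × 0.19 = 16.91
  Term paper 58 × 0.19 = 11.02
  Midterm exam 78.5 × 0.07 = 5.495
  Problem sets 77.75 × 0.17 = 13.2175
Sum = 65.3975
65.3975 is ≥ 59 and < 66 → D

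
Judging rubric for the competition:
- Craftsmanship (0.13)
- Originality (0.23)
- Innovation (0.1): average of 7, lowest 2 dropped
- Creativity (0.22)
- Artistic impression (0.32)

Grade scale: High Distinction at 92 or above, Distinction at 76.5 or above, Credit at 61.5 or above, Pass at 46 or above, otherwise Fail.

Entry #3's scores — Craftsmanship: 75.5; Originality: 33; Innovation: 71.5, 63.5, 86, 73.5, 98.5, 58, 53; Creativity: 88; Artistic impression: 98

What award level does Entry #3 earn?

Innovation: drop 53, 58 → average of remaining 5 = 393/5 = 78.6
Weighted total:
  Craftsmanship 75.5 × 0.13 = 9.815
  Originality 33 × 0.23 = 7.59
  Innovation 78.6 × 0.1 = 7.86
  Creativity 88 × 0.22 = 19.36
  Artistic impression 98 × 0.32 = 31.36
Sum = 75.985
75.985 is ≥ 61.5 and < 76.5 → Credit

Credit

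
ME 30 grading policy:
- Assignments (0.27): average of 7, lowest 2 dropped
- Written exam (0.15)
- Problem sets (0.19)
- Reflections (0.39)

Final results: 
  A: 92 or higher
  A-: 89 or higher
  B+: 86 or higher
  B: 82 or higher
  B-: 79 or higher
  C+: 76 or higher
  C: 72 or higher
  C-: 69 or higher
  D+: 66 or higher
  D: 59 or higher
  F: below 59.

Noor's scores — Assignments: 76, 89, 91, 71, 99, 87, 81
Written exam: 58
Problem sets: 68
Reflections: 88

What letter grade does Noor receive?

Assignments: drop 71, 76 → average of remaining 5 = 447/5 = 89.4
Weighted total:
  Assignments 89.4 × 0.27 = 24.138
  Written exam 58 × 0.15 = 8.7
  Problem sets 68 × 0.19 = 12.92
  Reflections 88 × 0.39 = 34.32
Sum = 80.078
80.078 is ≥ 79 and < 82 → B-

B-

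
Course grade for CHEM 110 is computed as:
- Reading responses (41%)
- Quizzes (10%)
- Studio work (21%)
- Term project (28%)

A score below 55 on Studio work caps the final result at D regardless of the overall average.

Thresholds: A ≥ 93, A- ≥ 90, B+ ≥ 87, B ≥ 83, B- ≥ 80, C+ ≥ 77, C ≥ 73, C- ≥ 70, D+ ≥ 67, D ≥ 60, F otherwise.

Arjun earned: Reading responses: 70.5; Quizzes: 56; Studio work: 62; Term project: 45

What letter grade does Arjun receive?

D

Studio work score 62 ≥ 55: minimum met.
Weighted total:
  Reading responses 70.5 × 0.41 = 28.905
  Quizzes 56 × 0.1 = 5.6
  Studio work 62 × 0.21 = 13.02
  Term project 45 × 0.28 = 12.6
Sum = 60.125
60.125 is ≥ 60 and < 67 → D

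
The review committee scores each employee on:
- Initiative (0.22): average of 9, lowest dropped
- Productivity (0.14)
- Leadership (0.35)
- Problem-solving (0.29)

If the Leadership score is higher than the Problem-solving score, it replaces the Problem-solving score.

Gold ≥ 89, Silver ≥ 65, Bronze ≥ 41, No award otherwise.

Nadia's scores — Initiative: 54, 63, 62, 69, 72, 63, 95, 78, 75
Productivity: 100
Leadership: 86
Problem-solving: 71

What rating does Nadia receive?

Initiative: drop 54 → average of remaining 8 = 577/8 = 72.125
Leadership (86) > Problem-solving (71), so Problem-solving counts as 86.
Weighted total:
  Initiative 72.125 × 0.22 = 15.8675
  Productivity 100 × 0.14 = 14
  Leadership 86 × 0.35 = 30.1
  Problem-solving 86 × 0.29 = 24.94
Sum = 84.9075
84.9075 is ≥ 65 and < 89 → Silver

Silver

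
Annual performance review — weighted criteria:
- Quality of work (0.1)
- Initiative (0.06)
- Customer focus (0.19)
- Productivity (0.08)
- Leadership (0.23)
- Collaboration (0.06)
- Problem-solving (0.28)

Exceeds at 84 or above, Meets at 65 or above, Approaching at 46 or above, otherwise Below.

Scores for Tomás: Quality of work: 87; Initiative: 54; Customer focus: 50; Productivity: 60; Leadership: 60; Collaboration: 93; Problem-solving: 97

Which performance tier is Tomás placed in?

Meets

Weighted total:
  Quality of work 87 × 0.1 = 8.7
  Initiative 54 × 0.06 = 3.24
  Customer focus 50 × 0.19 = 9.5
  Productivity 60 × 0.08 = 4.8
  Leadership 60 × 0.23 = 13.8
  Collaboration 93 × 0.06 = 5.58
  Problem-solving 97 × 0.28 = 27.16
Sum = 72.78
72.78 is ≥ 65 and < 84 → Meets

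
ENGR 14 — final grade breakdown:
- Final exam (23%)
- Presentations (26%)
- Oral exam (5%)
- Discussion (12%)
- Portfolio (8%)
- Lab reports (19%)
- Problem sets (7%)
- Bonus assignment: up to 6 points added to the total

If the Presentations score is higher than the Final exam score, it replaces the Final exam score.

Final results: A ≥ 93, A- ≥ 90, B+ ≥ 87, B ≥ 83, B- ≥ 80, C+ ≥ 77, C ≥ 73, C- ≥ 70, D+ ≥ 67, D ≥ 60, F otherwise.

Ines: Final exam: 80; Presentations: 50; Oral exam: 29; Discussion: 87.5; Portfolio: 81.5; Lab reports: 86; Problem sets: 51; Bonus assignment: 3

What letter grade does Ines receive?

Presentations (50) ≤ Final exam (80), so Final exam stays at 80.
Weighted total:
  Final exam 80 × 0.23 = 18.4
  Presentations 50 × 0.26 = 13
  Oral exam 29 × 0.05 = 1.45
  Discussion 87.5 × 0.12 = 10.5
  Portfolio 81.5 × 0.08 = 6.52
  Lab reports 86 × 0.19 = 16.34
  Problem sets 51 × 0.07 = 3.57
Sum = 69.78
Bonus assignment: 69.78 + 3 = 72.78
72.78 is ≥ 70 and < 73 → C-

C-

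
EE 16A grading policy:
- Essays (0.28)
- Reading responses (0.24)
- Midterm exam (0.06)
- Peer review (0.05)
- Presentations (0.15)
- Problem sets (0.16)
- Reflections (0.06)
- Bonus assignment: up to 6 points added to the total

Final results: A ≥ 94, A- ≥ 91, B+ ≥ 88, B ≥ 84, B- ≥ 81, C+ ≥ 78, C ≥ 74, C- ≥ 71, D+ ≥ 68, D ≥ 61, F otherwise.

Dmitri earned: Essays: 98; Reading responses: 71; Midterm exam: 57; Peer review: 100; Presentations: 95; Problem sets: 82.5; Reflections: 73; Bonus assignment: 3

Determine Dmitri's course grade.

B

Weighted total:
  Essays 98 × 0.28 = 27.44
  Reading responses 71 × 0.24 = 17.04
  Midterm exam 57 × 0.06 = 3.42
  Peer review 100 × 0.05 = 5
  Presentations 95 × 0.15 = 14.25
  Problem sets 82.5 × 0.16 = 13.2
  Reflections 73 × 0.06 = 4.38
Sum = 84.73
Bonus assignment: 84.73 + 3 = 87.73
87.73 is ≥ 84 and < 88 → B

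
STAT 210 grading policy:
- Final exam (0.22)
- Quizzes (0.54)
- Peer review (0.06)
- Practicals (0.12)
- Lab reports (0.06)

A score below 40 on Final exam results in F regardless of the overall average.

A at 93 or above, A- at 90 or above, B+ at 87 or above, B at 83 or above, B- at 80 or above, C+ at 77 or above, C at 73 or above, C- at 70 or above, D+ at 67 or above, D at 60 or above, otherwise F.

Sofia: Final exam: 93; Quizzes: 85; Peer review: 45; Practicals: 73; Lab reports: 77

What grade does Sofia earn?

Final exam score 93 ≥ 40: minimum met.
Weighted total:
  Final exam 93 × 0.22 = 20.46
  Quizzes 85 × 0.54 = 45.9
  Peer review 45 × 0.06 = 2.7
  Practicals 73 × 0.12 = 8.76
  Lab reports 77 × 0.06 = 4.62
Sum = 82.44
82.44 is ≥ 80 and < 83 → B-

B-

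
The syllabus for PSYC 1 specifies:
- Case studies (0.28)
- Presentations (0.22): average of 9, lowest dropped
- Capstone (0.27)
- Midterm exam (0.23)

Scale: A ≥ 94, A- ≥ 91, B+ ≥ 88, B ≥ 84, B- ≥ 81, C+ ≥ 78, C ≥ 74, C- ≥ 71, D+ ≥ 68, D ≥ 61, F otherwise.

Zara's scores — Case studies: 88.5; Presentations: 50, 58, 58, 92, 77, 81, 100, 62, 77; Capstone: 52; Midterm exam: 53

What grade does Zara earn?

D

Presentations: drop 50 → average of remaining 8 = 605/8 = 75.625
Weighted total:
  Case studies 88.5 × 0.28 = 24.78
  Presentations 75.625 × 0.22 = 16.6375
  Capstone 52 × 0.27 = 14.04
  Midterm exam 53 × 0.23 = 12.19
Sum = 67.6475
67.6475 is ≥ 61 and < 68 → D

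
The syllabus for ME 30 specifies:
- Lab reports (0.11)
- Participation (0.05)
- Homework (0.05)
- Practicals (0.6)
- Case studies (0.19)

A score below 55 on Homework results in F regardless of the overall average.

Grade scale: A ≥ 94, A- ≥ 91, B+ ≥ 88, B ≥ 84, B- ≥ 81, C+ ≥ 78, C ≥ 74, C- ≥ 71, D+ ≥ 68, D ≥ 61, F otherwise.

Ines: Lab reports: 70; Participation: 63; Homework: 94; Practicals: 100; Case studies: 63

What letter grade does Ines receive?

Homework score 94 ≥ 55: minimum met.
Weighted total:
  Lab reports 70 × 0.11 = 7.7
  Participation 63 × 0.05 = 3.15
  Homework 94 × 0.05 = 4.7
  Practicals 100 × 0.6 = 60
  Case studies 63 × 0.19 = 11.97
Sum = 87.52
87.52 is ≥ 84 and < 88 → B

B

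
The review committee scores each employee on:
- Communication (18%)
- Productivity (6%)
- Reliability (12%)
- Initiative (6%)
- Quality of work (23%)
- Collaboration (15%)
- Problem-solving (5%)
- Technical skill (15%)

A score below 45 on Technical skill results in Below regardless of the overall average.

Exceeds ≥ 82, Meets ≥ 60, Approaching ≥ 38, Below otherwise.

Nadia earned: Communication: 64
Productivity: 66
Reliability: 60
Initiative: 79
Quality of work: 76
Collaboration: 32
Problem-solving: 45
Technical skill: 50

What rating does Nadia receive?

Approaching

Technical skill score 50 ≥ 45: minimum met.
Weighted total:
  Communication 64 × 0.18 = 11.52
  Productivity 66 × 0.06 = 3.96
  Reliability 60 × 0.12 = 7.2
  Initiative 79 × 0.06 = 4.74
  Quality of work 76 × 0.23 = 17.48
  Collaboration 32 × 0.15 = 4.8
  Problem-solving 45 × 0.05 = 2.25
  Technical skill 50 × 0.15 = 7.5
Sum = 59.45
59.45 is ≥ 38 and < 60 → Approaching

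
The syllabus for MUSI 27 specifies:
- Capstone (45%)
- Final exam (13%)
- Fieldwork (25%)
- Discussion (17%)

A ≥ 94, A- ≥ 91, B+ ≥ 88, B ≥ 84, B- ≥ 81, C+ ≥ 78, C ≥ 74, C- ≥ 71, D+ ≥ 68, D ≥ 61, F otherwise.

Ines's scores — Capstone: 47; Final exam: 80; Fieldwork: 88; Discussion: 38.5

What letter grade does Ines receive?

Weighted total:
  Capstone 47 × 0.45 = 21.15
  Final exam 80 × 0.13 = 10.4
  Fieldwork 88 × 0.25 = 22
  Discussion 38.5 × 0.17 = 6.545
Sum = 60.095
60.095 < 61 → F

F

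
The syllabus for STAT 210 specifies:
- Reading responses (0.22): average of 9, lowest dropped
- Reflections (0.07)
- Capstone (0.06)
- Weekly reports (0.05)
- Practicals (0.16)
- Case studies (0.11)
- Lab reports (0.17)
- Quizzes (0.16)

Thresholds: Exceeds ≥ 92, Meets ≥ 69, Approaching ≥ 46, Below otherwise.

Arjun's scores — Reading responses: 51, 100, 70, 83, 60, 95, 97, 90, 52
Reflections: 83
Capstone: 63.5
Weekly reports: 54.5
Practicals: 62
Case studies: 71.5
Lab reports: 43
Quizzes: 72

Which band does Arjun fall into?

Approaching

Reading responses: drop 51 → average of remaining 8 = 647/8 = 80.875
Weighted total:
  Reading responses 80.875 × 0.22 = 17.7925
  Reflections 83 × 0.07 = 5.81
  Capstone 63.5 × 0.06 = 3.81
  Weekly reports 54.5 × 0.05 = 2.725
  Practicals 62 × 0.16 = 9.92
  Case studies 71.5 × 0.11 = 7.865
  Lab reports 43 × 0.17 = 7.31
  Quizzes 72 × 0.16 = 11.52
Sum = 66.7525
66.7525 is ≥ 46 and < 69 → Approaching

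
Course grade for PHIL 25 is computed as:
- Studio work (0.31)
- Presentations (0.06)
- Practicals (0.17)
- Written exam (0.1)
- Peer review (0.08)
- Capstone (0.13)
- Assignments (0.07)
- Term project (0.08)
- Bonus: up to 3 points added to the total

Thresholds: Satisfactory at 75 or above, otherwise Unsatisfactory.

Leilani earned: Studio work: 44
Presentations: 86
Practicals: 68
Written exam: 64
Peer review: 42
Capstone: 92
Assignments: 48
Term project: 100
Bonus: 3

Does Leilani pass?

Unsatisfactory

Weighted total:
  Studio work 44 × 0.31 = 13.64
  Presentations 86 × 0.06 = 5.16
  Practicals 68 × 0.17 = 11.56
  Written exam 64 × 0.1 = 6.4
  Peer review 42 × 0.08 = 3.36
  Capstone 92 × 0.13 = 11.96
  Assignments 48 × 0.07 = 3.36
  Term project 100 × 0.08 = 8
Sum = 63.44
Bonus: 63.44 + 3 = 66.44
66.44 < 75 → Unsatisfactory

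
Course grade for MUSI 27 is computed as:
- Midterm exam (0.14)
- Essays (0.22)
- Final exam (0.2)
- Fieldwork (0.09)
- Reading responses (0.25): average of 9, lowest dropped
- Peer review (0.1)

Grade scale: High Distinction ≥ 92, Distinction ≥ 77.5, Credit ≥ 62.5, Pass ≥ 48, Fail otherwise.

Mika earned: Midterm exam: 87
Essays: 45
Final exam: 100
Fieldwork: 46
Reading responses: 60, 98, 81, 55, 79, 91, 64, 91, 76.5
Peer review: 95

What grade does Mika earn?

Reading responses: drop 55 → average of remaining 8 = 640.5/8 = 80.0625
Weighted total:
  Midterm exam 87 × 0.14 = 12.18
  Essays 45 × 0.22 = 9.9
  Final exam 100 × 0.2 = 20
  Fieldwork 46 × 0.09 = 4.14
  Reading responses 80.0625 × 0.25 = 20.015625
  Peer review 95 × 0.1 = 9.5
Sum = 75.735625
75.735625 is ≥ 62.5 and < 77.5 → Credit

Credit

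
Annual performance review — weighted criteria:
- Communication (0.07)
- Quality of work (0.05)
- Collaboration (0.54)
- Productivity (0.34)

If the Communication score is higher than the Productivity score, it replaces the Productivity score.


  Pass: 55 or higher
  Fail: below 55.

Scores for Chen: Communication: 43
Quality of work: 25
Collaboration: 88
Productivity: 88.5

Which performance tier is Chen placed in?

Pass

Communication (43) ≤ Productivity (88.5), so Productivity stays at 88.5.
Weighted total:
  Communication 43 × 0.07 = 3.01
  Quality of work 25 × 0.05 = 1.25
  Collaboration 88 × 0.54 = 47.52
  Productivity 88.5 × 0.34 = 30.09
Sum = 81.87
81.87 ≥ 55 → Pass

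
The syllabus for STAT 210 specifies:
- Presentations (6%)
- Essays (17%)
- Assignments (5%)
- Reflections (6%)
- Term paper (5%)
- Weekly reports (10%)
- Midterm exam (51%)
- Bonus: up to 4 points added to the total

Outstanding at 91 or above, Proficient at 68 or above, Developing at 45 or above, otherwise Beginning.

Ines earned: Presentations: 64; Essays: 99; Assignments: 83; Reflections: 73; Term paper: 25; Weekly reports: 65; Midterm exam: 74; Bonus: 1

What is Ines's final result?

Weighted total:
  Presentations 64 × 0.06 = 3.84
  Essays 99 × 0.17 = 16.83
  Assignments 83 × 0.05 = 4.15
  Reflections 73 × 0.06 = 4.38
  Term paper 25 × 0.05 = 1.25
  Weekly reports 65 × 0.1 = 6.5
  Midterm exam 74 × 0.51 = 37.74
Sum = 74.69
Bonus: 74.69 + 1 = 75.69
75.69 is ≥ 68 and < 91 → Proficient

Proficient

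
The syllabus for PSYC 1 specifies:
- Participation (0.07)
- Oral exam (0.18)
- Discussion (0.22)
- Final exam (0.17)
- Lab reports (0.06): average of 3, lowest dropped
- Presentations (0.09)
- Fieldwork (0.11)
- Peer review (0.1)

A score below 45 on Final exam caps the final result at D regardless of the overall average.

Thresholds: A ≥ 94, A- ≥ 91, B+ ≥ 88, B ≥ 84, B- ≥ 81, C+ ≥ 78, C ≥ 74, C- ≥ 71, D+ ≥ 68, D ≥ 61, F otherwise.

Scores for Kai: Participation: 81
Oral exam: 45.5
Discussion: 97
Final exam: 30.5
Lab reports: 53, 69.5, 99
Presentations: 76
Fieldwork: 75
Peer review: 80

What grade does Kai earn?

D

Lab reports: drop 53 → average of remaining 2 = 168.5/2 = 84.25
Final exam score 30.5 < 45: minimum not met.
Weighted total:
  Participation 81 × 0.07 = 5.67
  Oral exam 45.5 × 0.18 = 8.19
  Discussion 97 × 0.22 = 21.34
  Final exam 30.5 × 0.17 = 5.185
  Lab reports 84.25 × 0.06 = 5.055
  Presentations 76 × 0.09 = 6.84
  Fieldwork 75 × 0.11 = 8.25
  Peer review 80 × 0.1 = 8
Sum = 68.53
68.53 would be D+; cap at D applies → D.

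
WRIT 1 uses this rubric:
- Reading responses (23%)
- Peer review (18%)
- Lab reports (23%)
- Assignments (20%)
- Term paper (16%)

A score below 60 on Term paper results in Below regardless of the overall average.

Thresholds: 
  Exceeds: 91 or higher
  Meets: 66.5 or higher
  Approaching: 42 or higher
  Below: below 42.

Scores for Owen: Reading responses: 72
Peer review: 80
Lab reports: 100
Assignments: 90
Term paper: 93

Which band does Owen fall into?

Term paper score 93 ≥ 60: minimum met.
Weighted total:
  Reading responses 72 × 0.23 = 16.56
  Peer review 80 × 0.18 = 14.4
  Lab reports 100 × 0.23 = 23
  Assignments 90 × 0.2 = 18
  Term paper 93 × 0.16 = 14.88
Sum = 86.84
86.84 is ≥ 66.5 and < 91 → Meets

Meets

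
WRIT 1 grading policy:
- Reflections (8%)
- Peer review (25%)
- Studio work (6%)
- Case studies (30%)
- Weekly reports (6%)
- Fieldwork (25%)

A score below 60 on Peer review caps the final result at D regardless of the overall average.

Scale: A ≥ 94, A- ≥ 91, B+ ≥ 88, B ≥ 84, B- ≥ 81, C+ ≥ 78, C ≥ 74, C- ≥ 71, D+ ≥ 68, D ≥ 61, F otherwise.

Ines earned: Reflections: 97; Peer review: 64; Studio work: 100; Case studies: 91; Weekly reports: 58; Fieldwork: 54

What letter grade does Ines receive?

C

Peer review score 64 ≥ 60: minimum met.
Weighted total:
  Reflections 97 × 0.08 = 7.76
  Peer review 64 × 0.25 = 16
  Studio work 100 × 0.06 = 6
  Case studies 91 × 0.3 = 27.3
  Weekly reports 58 × 0.06 = 3.48
  Fieldwork 54 × 0.25 = 13.5
Sum = 74.04
74.04 is ≥ 74 and < 78 → C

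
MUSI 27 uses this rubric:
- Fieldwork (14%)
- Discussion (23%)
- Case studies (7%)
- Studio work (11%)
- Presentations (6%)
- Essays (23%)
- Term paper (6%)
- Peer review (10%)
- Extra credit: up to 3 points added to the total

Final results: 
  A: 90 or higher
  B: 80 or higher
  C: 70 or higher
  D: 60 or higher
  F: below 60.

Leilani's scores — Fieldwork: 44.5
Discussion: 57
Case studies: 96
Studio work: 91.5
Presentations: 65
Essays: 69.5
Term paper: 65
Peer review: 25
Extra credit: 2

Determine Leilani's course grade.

Weighted total:
  Fieldwork 44.5 × 0.14 = 6.23
  Discussion 57 × 0.23 = 13.11
  Case studies 96 × 0.07 = 6.72
  Studio work 91.5 × 0.11 = 10.065
  Presentations 65 × 0.06 = 3.9
  Essays 69.5 × 0.23 = 15.985
  Term paper 65 × 0.06 = 3.9
  Peer review 25 × 0.1 = 2.5
Sum = 62.41
Extra credit: 62.41 + 2 = 64.41
64.41 is ≥ 60 and < 70 → D

D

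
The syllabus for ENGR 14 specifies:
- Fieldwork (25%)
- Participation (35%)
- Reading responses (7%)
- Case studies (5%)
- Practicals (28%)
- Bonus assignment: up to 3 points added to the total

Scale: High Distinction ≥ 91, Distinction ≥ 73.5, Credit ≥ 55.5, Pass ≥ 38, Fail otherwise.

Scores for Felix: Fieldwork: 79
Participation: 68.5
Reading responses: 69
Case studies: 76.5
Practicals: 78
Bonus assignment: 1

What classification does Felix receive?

Distinction

Weighted total:
  Fieldwork 79 × 0.25 = 19.75
  Participation 68.5 × 0.35 = 23.975
  Reading responses 69 × 0.07 = 4.83
  Case studies 76.5 × 0.05 = 3.825
  Practicals 78 × 0.28 = 21.84
Sum = 74.22
Bonus assignment: 74.22 + 1 = 75.22
75.22 is ≥ 73.5 and < 91 → Distinction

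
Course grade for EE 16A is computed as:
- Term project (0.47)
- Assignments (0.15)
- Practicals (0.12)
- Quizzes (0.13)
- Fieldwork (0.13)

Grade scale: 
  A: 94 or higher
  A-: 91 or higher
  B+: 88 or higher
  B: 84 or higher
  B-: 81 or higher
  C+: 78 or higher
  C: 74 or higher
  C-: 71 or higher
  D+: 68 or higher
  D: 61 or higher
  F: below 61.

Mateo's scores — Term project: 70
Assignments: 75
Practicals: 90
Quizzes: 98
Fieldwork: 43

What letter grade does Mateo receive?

C-

Weighted total:
  Term project 70 × 0.47 = 32.9
  Assignments 75 × 0.15 = 11.25
  Practicals 90 × 0.12 = 10.8
  Quizzes 98 × 0.13 = 12.74
  Fieldwork 43 × 0.13 = 5.59
Sum = 73.28
73.28 is ≥ 71 and < 74 → C-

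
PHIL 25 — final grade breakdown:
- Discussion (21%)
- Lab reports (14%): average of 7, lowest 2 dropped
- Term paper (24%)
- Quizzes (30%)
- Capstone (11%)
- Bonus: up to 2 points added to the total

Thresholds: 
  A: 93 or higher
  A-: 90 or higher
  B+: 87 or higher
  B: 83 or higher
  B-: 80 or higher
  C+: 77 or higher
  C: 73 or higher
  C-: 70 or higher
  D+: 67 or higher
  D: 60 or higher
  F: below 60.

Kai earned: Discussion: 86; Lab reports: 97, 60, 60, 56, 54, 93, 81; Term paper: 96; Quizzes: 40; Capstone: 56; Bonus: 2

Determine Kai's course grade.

C-

Lab reports: drop 54, 56 → average of remaining 5 = 391/5 = 78.2
Weighted total:
  Discussion 86 × 0.21 = 18.06
  Lab reports 78.2 × 0.14 = 10.948
  Term paper 96 × 0.24 = 23.04
  Quizzes 40 × 0.3 = 12
  Capstone 56 × 0.11 = 6.16
Sum = 70.208
Bonus: 70.208 + 2 = 72.208
72.208 is ≥ 70 and < 73 → C-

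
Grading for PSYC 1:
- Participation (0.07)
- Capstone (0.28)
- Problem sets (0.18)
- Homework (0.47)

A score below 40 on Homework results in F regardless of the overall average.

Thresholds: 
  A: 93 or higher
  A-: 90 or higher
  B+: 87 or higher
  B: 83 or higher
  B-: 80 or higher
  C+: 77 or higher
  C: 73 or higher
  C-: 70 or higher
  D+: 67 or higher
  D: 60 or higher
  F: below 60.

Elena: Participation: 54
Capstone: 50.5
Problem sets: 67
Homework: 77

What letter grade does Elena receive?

Homework score 77 ≥ 40: minimum met.
Weighted total:
  Participation 54 × 0.07 = 3.78
  Capstone 50.5 × 0.28 = 14.14
  Problem sets 67 × 0.18 = 12.06
  Homework 77 × 0.47 = 36.19
Sum = 66.17
66.17 is ≥ 60 and < 67 → D

D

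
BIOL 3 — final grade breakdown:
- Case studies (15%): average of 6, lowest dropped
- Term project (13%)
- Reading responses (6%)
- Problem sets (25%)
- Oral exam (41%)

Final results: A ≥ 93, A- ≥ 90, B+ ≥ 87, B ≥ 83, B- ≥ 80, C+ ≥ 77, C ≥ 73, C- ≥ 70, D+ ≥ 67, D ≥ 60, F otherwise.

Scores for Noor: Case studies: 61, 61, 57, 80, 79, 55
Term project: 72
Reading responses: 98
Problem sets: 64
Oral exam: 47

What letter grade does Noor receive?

D

Case studies: drop 55 → average of remaining 5 = 338/5 = 67.6
Weighted total:
  Case studies 67.6 × 0.15 = 10.14
  Term project 72 × 0.13 = 9.36
  Reading responses 98 × 0.06 = 5.88
  Problem sets 64 × 0.25 = 16
  Oral exam 47 × 0.41 = 19.27
Sum = 60.65
60.65 is ≥ 60 and < 67 → D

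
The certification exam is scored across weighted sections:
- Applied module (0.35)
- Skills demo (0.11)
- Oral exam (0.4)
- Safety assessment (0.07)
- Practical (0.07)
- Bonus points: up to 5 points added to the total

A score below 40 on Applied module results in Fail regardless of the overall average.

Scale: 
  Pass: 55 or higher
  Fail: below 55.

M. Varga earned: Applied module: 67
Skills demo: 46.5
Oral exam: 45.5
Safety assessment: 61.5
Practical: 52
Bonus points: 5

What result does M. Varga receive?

Pass

Applied module score 67 ≥ 40: minimum met.
Weighted total:
  Applied module 67 × 0.35 = 23.45
  Skills demo 46.5 × 0.11 = 5.115
  Oral exam 45.5 × 0.4 = 18.2
  Safety assessment 61.5 × 0.07 = 4.305
  Practical 52 × 0.07 = 3.64
Sum = 54.71
Bonus points: 54.71 + 5 = 59.71
59.71 ≥ 55 → Pass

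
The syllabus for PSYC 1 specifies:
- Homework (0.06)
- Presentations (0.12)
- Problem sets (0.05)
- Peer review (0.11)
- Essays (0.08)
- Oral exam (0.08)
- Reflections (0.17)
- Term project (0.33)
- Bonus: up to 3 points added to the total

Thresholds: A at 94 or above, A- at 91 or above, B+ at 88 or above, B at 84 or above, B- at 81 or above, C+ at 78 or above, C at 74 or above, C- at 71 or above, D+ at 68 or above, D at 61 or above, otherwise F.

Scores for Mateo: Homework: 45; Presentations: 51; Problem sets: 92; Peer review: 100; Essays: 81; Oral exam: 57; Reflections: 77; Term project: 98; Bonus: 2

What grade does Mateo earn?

Weighted total:
  Homework 45 × 0.06 = 2.7
  Presentations 51 × 0.12 = 6.12
  Problem sets 92 × 0.05 = 4.6
  Peer review 100 × 0.11 = 11
  Essays 81 × 0.08 = 6.48
  Oral exam 57 × 0.08 = 4.56
  Reflections 77 × 0.17 = 13.09
  Term project 98 × 0.33 = 32.34
Sum = 80.89
Bonus: 80.89 + 2 = 82.89
82.89 is ≥ 81 and < 84 → B-

B-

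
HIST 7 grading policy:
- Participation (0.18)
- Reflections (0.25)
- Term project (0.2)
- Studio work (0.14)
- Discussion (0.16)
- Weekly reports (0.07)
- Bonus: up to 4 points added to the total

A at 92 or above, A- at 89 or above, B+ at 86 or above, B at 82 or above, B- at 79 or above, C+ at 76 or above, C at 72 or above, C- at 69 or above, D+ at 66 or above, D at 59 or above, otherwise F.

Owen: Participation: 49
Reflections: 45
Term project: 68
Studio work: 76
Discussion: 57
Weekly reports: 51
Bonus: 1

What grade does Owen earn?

F

Weighted total:
  Participation 49 × 0.18 = 8.82
  Reflections 45 × 0.25 = 11.25
  Term project 68 × 0.2 = 13.6
  Studio work 76 × 0.14 = 10.64
  Discussion 57 × 0.16 = 9.12
  Weekly reports 51 × 0.07 = 3.57
Sum = 57
Bonus: 57 + 1 = 58
58 < 59 → F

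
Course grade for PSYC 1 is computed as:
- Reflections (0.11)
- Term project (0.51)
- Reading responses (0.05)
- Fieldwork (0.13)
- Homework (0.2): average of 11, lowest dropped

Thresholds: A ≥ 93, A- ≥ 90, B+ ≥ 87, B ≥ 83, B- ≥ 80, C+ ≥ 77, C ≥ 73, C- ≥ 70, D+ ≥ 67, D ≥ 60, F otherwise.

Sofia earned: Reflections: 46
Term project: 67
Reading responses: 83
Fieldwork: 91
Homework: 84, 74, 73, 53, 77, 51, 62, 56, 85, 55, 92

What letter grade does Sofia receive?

D+

Homework: drop 51 → average of remaining 10 = 711/10 = 71.1
Weighted total:
  Reflections 46 × 0.11 = 5.06
  Term project 67 × 0.51 = 34.17
  Reading responses 83 × 0.05 = 4.15
  Fieldwork 91 × 0.13 = 11.83
  Homework 71.1 × 0.2 = 14.22
Sum = 69.43
69.43 is ≥ 67 and < 70 → D+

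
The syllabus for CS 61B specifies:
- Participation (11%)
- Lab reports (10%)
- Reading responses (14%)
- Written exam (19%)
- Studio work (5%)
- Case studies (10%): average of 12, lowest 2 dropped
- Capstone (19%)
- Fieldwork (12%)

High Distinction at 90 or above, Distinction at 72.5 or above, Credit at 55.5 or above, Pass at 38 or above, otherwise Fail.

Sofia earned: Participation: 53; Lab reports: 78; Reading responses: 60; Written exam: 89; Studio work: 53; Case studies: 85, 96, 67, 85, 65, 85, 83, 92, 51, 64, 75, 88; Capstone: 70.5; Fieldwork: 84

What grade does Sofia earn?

Distinction

Case studies: drop 51, 64 → average of remaining 10 = 821/10 = 82.1
Weighted total:
  Participation 53 × 0.11 = 5.83
  Lab reports 78 × 0.1 = 7.8
  Reading responses 60 × 0.14 = 8.4
  Written exam 89 × 0.19 = 16.91
  Studio work 53 × 0.05 = 2.65
  Case studies 82.1 × 0.1 = 8.21
  Capstone 70.5 × 0.19 = 13.395
  Fieldwork 84 × 0.12 = 10.08
Sum = 73.275
73.275 is ≥ 72.5 and < 90 → Distinction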